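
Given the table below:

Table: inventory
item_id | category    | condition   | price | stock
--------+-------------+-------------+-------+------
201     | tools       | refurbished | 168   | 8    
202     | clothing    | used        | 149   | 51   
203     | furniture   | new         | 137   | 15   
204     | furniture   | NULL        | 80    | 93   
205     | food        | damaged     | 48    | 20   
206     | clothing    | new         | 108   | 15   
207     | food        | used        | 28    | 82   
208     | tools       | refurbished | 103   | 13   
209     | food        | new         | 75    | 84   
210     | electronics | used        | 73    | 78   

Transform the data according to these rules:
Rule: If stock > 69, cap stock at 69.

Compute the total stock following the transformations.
398

Step 1: 4 records have stock > 69
Step 2: These records originally summed to 337
Step 3: After capping: 4 × 69 = 276
Step 4: Unaffected records sum: 122
Step 5: Final sum = 276 + 122 = 398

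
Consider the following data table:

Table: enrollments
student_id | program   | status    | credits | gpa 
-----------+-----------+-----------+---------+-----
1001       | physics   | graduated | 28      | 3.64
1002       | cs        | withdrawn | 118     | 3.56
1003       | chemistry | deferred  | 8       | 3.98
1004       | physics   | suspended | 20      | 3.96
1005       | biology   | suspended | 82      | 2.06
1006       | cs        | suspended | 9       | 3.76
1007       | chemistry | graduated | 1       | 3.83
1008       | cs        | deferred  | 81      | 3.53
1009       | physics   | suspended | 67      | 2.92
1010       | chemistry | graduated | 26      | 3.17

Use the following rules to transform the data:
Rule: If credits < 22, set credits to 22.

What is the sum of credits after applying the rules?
490

Step 1: 4 records have credits < 22
Step 2: These records originally summed to 38
Step 3: After setting to minimum: 4 × 22 = 88
Step 4: Unaffected records sum: 402
Step 5: Final sum = 88 + 402 = 490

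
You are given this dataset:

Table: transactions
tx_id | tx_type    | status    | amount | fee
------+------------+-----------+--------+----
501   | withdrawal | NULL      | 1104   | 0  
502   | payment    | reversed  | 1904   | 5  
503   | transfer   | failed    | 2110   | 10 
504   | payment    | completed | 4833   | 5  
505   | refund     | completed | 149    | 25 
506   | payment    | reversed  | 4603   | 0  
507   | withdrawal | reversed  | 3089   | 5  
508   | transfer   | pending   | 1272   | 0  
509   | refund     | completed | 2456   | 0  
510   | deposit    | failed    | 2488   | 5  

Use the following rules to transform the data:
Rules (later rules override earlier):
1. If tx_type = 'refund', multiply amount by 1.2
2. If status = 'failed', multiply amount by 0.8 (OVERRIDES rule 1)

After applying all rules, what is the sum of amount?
23609.4

Step 1: Rule 2 takes priority for records with status = 'failed'
  - 2 records: 4598 × 0.8 = 3678.4
Step 2: Rule 1 applies to remaining records with tx_type = 'refund'
  - 2 records: 2605 × 1.2 = 3126.0
Step 3: Other records unchanged: 16805
Step 4: Final sum = 3678.4 + 3126.0 + 16805 = 23609.4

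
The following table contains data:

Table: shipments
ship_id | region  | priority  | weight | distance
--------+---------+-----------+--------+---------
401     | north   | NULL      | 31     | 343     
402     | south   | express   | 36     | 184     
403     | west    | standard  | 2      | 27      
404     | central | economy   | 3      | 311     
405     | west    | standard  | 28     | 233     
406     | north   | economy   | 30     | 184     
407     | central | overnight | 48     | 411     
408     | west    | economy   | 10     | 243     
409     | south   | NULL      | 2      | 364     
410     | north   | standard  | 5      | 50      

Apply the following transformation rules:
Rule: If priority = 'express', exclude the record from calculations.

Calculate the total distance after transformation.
2166

Step 1: Identify records where priority = 'express'
Step 2: The excluded records sum to 184
Step 3: Original total distance = 2350
Step 4: Remaining total = 2350 - 184 = 2166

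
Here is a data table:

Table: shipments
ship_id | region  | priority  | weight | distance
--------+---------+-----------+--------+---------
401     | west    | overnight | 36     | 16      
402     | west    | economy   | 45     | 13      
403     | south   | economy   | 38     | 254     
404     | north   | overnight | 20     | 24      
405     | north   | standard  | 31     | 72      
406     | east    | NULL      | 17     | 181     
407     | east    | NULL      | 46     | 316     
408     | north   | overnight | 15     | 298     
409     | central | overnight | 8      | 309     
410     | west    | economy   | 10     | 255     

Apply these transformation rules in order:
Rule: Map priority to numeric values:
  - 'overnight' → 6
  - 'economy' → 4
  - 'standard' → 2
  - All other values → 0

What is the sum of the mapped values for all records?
38

Step 1: Apply mapping to each record
Step 2: Count by status:
  'overnight': 4 records × 6 = 24
  'economy': 3 records × 4 = 12
  'standard': 1 records × 2 = 2
Step 3: Sum all mapped values = 38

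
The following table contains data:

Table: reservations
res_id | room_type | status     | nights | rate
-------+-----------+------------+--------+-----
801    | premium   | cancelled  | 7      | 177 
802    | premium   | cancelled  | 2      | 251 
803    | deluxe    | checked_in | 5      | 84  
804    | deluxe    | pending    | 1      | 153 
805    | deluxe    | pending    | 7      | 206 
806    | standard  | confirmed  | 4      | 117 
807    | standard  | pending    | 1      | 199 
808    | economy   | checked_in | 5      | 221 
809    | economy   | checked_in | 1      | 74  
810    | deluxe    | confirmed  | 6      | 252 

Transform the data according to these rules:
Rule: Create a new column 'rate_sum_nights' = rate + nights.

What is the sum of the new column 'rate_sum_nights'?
1773

Step 1: For each record, compute rate + nights
Example calculations:
  177 + 7 = 184
  251 + 2 = 253
  84 + 5 = 89
  ...
Step 2: Sum all derived values
Step 3: Total = 1773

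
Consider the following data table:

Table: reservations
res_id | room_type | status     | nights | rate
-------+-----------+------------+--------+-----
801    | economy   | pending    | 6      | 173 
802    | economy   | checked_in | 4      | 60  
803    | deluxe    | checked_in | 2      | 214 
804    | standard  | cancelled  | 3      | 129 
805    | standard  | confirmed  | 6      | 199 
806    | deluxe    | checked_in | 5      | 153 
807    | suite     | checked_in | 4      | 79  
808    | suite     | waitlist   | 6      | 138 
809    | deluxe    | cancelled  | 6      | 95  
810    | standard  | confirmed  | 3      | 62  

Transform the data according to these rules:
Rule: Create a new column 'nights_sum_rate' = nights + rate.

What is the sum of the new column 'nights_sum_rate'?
1347

Step 1: For each record, compute nights + rate
Example calculations:
  6 + 173 = 179
  4 + 60 = 64
  2 + 214 = 216
  ...
Step 2: Sum all derived values
Step 3: Total = 1347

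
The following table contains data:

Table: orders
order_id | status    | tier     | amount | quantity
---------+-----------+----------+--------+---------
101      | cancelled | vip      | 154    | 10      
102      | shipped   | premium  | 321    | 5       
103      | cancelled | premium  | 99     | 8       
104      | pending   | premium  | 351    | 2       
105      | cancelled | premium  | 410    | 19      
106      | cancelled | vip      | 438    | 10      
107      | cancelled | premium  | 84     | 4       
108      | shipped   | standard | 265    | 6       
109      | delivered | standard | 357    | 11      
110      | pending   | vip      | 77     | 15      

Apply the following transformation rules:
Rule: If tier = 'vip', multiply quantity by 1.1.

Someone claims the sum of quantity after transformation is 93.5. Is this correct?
Yes, the result is correct.

Step 1: Calculate the correct sum after transformation
Step 2: Apply multiplier 1.1 to records where tier = 'vip'
Step 3: Correct result = 93.5
Step 4: Claimed result = 93.5
Step 5: 93.5 = 93.5 ✓
Conclusion: The claimed result is correct.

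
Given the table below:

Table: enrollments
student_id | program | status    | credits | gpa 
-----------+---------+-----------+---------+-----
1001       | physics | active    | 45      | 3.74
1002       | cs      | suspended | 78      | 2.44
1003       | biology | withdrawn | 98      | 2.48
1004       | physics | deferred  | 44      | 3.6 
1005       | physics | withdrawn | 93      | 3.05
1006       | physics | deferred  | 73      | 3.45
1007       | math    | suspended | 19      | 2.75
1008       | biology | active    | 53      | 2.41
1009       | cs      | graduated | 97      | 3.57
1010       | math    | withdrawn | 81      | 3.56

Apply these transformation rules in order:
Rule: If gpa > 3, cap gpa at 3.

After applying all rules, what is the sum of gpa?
28.08

Step 1: 6 records have gpa > 3
Step 2: These records originally summed to 20.97
Step 3: After capping: 6 × 3 = 18
Step 4: Unaffected records sum: 10.08
Step 5: Final sum = 18 + 10.08 = 28.08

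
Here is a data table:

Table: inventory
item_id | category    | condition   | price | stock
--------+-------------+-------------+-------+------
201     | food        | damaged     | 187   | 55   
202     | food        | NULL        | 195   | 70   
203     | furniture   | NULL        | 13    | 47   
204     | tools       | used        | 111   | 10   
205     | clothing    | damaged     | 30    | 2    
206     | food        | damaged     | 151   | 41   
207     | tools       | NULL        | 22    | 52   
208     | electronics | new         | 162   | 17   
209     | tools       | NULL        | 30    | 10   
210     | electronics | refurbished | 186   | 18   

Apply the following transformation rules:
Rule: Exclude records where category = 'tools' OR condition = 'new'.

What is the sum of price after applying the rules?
762

Step 1: Find records where category = 'tools' OR condition = 'new'
Step 2: 4 records match, summing to 325
Step 3: Original sum: 1087
Step 4: Remaining sum = 1087 - 325 = 762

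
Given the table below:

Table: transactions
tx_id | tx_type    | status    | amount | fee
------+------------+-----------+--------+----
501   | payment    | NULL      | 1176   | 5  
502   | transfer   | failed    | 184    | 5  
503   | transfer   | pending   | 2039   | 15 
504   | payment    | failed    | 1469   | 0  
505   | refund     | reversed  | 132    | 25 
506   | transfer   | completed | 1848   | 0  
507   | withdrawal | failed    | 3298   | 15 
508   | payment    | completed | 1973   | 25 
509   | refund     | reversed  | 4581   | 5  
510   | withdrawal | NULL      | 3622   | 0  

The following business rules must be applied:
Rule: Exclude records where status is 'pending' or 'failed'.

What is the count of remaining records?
6

Step 1: Count records to exclude
  - 1 (pending) + 3 (failed) = 4 records
Step 2: Total records: 10
Step 3: Remaining = 10 - 4 = 6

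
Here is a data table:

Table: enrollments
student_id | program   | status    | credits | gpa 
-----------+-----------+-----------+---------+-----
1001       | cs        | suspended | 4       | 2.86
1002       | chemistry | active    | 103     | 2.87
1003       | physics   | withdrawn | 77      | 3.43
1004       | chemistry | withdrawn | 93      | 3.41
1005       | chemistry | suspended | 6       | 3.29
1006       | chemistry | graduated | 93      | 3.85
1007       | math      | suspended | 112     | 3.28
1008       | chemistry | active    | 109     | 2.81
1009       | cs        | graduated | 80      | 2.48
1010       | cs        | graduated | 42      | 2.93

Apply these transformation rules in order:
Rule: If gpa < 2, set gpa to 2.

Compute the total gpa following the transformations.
31.21

Step 1: 0 records have gpa < 2
Step 2: These records originally summed to 0
Step 3: After setting to minimum: 0 × 2 = 0
Step 4: Unaffected records sum: 31.21
Step 5: Final sum = 0 + 31.21 = 31.21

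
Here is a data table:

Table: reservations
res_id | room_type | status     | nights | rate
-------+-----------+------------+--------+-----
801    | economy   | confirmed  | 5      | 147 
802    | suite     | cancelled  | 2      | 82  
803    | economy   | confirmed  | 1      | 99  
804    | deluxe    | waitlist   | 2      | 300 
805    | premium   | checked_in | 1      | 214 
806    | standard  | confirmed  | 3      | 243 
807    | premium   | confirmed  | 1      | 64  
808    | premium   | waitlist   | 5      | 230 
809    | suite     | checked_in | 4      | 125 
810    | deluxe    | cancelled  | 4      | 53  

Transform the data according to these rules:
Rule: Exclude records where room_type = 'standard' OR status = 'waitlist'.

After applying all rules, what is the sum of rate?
784

Step 1: Find records where room_type = 'standard' OR status = 'waitlist'
Step 2: 3 records match, summing to 773
Step 3: Original sum: 1557
Step 4: Remaining sum = 1557 - 773 = 784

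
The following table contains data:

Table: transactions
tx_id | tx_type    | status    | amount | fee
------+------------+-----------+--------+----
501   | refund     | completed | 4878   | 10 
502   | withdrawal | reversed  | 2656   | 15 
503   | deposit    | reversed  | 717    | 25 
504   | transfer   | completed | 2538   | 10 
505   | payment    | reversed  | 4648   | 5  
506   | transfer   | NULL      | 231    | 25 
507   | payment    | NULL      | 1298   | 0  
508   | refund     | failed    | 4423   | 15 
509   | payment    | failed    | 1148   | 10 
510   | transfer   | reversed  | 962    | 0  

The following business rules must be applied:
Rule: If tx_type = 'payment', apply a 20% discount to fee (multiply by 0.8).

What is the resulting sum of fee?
112.0

Step 1: Records with tx_type = 'payment' have total fee = 15
Step 2: Apply multiplier: 15 × 0.8 = 12.0
Step 3: Other records total: 100
Step 4: Final sum = 12.0 + 100 = 112.0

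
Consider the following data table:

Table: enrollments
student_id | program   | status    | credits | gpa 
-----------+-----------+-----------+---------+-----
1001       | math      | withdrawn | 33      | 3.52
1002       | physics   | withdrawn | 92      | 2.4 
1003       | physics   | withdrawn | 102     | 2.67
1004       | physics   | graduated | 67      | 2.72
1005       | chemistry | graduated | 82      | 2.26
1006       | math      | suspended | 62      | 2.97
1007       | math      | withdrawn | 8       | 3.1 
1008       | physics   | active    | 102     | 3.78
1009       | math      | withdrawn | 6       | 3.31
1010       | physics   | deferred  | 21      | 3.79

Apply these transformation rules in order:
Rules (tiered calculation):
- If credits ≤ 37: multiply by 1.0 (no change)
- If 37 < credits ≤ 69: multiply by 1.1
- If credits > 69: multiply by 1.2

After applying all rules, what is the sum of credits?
663.5

Step 1: Tier 1 (credits ≤ 37): 4 records, sum = 68 × 1.0 = 68.0
Step 2: Tier 2 (37 < credits ≤ 69): 2 records, sum = 129 × 1.1 = 141.9
Step 3: Tier 3 (credits > 69): 4 records, sum = 378 × 1.2 = 453.6
Step 4: Final sum = 68.0 + 141.9 + 453.6 = 663.5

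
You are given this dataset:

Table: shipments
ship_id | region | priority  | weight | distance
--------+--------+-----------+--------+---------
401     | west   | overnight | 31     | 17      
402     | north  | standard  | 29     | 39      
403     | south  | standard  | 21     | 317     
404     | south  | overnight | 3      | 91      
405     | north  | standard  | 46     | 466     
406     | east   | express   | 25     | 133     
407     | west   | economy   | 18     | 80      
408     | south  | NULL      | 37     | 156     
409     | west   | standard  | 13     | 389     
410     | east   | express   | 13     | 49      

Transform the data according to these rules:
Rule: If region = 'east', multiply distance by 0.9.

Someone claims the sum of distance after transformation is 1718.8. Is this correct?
Yes, the result is correct.

Step 1: Calculate the correct sum after transformation
Step 2: Apply multiplier 0.9 to records where region = 'east'
Step 3: Correct result = 1718.8
Step 4: Claimed result = 1718.8
Step 5: 1718.8 = 1718.8 ✓
Conclusion: The claimed result is correct.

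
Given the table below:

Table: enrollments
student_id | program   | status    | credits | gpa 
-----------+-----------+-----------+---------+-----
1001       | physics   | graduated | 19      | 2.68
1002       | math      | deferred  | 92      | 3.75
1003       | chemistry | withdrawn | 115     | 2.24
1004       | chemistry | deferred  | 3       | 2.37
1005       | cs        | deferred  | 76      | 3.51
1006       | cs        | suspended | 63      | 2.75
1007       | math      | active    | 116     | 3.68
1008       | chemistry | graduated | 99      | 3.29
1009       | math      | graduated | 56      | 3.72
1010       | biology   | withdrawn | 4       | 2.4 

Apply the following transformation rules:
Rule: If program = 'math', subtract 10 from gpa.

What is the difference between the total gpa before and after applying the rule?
30.0

Step 1: Original sum of gpa = 30.39
Step 2: 3 records have program = 'math'
Step 3: Each affected record changes by -10
Step 4: Total change = 3 × -10 = -30
Step 5: New sum = 30.39 + -30 = 0.39
Step 6: Difference = |0.39 - 30.39| = 30.0
        (Sum decreased by 30.0)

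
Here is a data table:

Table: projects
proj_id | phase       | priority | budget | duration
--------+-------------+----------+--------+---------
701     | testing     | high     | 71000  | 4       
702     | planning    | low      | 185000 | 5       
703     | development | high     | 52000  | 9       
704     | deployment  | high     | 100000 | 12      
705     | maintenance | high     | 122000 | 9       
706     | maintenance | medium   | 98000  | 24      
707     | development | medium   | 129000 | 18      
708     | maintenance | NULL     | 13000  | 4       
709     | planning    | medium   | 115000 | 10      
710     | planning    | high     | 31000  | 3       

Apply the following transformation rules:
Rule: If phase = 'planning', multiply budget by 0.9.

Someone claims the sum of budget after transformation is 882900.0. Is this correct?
Yes, the result is correct.

Step 1: Calculate the correct sum after transformation
Step 2: Apply multiplier 0.9 to records where phase = 'planning'
Step 3: Correct result = 882900.0
Step 4: Claimed result = 882900.0
Step 5: 882900.0 = 882900.0 ✓
Conclusion: The claimed result is correct.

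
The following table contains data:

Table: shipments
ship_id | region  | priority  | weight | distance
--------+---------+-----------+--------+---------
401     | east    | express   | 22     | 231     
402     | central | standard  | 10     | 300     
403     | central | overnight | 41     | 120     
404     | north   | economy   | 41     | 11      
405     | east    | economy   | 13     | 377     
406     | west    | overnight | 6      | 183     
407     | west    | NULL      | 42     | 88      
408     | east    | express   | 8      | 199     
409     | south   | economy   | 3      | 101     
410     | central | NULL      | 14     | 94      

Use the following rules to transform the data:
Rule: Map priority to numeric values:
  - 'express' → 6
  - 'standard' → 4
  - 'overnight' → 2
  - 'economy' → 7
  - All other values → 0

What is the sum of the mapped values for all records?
41

Step 1: Apply mapping to each record
Step 2: Count by status:
  'express': 2 records × 6 = 12
  'standard': 1 records × 4 = 4
  'overnight': 2 records × 2 = 4
  'economy': 3 records × 7 = 21
Step 3: Sum all mapped values = 41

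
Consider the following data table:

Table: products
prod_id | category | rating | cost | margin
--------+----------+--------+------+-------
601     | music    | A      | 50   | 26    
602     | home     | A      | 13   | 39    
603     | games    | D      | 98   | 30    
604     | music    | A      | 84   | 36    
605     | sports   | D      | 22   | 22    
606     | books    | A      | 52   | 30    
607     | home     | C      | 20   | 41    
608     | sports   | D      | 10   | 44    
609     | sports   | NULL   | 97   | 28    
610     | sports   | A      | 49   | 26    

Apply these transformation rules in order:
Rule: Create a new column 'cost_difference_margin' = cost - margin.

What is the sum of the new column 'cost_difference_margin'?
173

Step 1: For each record, compute cost - margin
Example calculations:
  50 - 26 = 24
  13 - 39 = -26
  98 - 30 = 68
  ...
Step 2: Sum all derived values
Step 3: Total = 173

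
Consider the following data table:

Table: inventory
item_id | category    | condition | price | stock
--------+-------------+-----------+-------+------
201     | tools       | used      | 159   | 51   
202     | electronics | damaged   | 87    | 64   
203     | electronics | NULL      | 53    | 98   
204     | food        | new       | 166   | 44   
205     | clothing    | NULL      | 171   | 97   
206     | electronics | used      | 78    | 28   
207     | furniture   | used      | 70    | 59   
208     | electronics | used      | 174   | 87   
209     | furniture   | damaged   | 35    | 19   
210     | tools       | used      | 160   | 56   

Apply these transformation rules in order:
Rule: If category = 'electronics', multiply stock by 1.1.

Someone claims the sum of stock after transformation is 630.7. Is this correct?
Yes, the result is correct.

Step 1: Calculate the correct sum after transformation
Step 2: Apply multiplier 1.1 to records where category = 'electronics'
Step 3: Correct result = 630.7
Step 4: Claimed result = 630.7
Step 5: 630.7 = 630.7 ✓
Conclusion: The claimed result is correct.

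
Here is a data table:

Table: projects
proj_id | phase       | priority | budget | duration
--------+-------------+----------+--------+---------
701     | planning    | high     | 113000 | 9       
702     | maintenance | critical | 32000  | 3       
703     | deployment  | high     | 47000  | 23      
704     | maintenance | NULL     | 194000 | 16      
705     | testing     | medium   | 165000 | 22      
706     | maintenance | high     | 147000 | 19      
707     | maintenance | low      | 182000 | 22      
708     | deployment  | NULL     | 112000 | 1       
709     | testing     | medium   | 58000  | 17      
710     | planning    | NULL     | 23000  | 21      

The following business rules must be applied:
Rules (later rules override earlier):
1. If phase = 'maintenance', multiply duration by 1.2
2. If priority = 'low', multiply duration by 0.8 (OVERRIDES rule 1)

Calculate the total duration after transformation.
156.2

Step 1: Rule 2 takes priority for records with priority = 'low'
  - 1 records: 22 × 0.8 = 17.6
Step 2: Rule 1 applies to remaining records with phase = 'maintenance'
  - 3 records: 38 × 1.2 = 45.6
Step 3: Other records unchanged: 93
Step 4: Final sum = 17.6 + 45.6 + 93 = 156.2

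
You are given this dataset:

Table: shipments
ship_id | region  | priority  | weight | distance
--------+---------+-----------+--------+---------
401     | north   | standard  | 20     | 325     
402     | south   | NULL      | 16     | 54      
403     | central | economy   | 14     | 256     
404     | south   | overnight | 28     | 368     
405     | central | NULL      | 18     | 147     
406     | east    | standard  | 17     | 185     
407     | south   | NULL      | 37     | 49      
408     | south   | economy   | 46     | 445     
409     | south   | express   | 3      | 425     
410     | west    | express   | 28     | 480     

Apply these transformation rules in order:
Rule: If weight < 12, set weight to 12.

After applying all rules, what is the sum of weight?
236

Step 1: 1 records have weight < 12
Step 2: These records originally summed to 3
Step 3: After setting to minimum: 1 × 12 = 12
Step 4: Unaffected records sum: 224
Step 5: Final sum = 12 + 224 = 236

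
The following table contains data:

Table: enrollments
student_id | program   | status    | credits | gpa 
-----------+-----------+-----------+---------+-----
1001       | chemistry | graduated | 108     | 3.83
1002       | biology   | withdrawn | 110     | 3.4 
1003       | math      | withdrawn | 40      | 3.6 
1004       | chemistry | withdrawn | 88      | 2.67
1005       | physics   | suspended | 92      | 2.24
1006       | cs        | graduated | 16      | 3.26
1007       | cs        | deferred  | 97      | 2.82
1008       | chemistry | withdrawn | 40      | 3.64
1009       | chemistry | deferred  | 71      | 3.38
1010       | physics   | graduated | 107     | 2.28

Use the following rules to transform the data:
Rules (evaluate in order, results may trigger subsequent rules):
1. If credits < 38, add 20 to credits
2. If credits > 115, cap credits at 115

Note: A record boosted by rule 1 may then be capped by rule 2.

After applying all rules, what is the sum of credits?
789

Step 1: Apply rule 1 to records with credits < 38
  - 1 records get bonus of 20
  - Of these, 0 records then exceed 115 and get capped
Step 2: Apply rule 2 to records with credits > 115
  - 0 records (original) are capped
Step 3: Calculate final sum = 789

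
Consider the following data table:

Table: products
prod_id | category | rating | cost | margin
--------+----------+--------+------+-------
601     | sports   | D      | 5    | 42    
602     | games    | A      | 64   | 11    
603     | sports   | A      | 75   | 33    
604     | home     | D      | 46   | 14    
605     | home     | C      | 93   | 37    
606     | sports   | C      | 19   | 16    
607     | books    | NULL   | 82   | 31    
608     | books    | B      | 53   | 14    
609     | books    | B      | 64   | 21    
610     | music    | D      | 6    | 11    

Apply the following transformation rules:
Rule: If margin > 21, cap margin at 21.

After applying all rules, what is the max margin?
21

Step 1: Original maximum margin = 42
Step 2: Apply cap at 21
Step 3: 4 records had margin > 21 and were capped
Step 4: Maximum after transformation = 21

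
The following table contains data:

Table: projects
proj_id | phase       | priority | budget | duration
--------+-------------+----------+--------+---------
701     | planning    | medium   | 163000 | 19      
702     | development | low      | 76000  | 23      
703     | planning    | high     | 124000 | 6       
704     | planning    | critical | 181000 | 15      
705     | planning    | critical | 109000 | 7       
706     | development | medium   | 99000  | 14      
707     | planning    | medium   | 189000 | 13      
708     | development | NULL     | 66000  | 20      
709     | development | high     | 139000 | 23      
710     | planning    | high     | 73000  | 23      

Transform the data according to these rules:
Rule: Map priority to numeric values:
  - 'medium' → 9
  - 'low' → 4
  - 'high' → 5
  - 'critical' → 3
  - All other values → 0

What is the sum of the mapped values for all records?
52

Step 1: Apply mapping to each record
Step 2: Count by status:
  'medium': 3 records × 9 = 27
  'low': 1 records × 4 = 4
  'high': 3 records × 5 = 15
  'critical': 2 records × 3 = 6
Step 3: Sum all mapped values = 52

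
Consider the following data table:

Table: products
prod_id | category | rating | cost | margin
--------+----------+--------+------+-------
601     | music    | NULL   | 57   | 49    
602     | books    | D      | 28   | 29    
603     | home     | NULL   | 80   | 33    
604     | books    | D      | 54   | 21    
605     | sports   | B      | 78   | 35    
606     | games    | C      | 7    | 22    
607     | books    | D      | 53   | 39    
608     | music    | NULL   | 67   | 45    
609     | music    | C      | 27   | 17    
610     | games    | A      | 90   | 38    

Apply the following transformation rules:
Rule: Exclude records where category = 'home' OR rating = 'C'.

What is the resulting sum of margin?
256

Step 1: Find records where category = 'home' OR rating = 'C'
Step 2: 3 records match, summing to 72
Step 3: Original sum: 328
Step 4: Remaining sum = 328 - 72 = 256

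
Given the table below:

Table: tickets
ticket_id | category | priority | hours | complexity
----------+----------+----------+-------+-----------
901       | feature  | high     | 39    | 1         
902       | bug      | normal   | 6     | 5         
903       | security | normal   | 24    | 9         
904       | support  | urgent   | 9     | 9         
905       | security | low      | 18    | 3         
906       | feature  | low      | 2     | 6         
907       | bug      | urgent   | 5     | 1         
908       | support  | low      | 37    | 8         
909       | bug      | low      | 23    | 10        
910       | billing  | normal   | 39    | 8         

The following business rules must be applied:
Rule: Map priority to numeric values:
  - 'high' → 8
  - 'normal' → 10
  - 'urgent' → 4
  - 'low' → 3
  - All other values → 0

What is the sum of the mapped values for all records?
58

Step 1: Apply mapping to each record
Step 2: Count by status:
  'high': 1 records × 8 = 8
  'normal': 3 records × 10 = 30
  'urgent': 2 records × 4 = 8
  'low': 4 records × 3 = 12
Step 3: Sum all mapped values = 58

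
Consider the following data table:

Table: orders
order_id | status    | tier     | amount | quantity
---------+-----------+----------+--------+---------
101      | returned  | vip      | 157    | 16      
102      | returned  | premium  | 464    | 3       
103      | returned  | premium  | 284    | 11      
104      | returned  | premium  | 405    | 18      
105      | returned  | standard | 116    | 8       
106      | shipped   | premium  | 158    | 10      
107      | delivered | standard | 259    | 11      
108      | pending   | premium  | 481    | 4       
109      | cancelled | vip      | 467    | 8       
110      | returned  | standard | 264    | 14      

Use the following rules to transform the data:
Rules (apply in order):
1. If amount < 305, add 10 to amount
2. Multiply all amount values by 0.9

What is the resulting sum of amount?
2803.5

Step 1: Apply Rule 1 - Add 10 to records with amount < 305
  - 6 records affected: 1238 + (6 × 10) = 1298
  - Unaffected records: 1817
  - Sum after Rule 1: 3115
Step 2: Apply Rule 2 - Multiply all by 0.9
  - 3115 × 0.9 = 2803.5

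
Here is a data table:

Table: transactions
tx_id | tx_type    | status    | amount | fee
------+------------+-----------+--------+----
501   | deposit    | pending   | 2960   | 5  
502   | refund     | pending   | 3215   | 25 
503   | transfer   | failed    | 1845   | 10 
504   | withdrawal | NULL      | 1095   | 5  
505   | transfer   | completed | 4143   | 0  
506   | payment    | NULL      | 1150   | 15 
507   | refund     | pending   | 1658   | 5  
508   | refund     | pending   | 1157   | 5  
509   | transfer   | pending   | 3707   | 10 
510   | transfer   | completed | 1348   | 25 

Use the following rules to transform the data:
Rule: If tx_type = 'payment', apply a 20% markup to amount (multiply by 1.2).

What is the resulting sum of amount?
22508.0

Step 1: Records with tx_type = 'payment' have total amount = 1150
Step 2: Apply multiplier: 1150 × 1.2 = 1380.0
Step 3: Other records total: 21128
Step 4: Final sum = 1380.0 + 21128 = 22508.0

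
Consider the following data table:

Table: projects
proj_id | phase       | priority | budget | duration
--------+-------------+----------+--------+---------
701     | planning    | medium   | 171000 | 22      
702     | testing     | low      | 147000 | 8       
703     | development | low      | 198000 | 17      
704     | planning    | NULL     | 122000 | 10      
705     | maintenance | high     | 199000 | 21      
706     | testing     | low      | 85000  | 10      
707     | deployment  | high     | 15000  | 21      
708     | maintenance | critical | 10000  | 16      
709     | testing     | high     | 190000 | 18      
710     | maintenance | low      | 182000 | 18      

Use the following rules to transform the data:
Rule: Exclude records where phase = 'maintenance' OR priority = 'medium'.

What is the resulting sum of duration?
84

Step 1: Find records where phase = 'maintenance' OR priority = 'medium'
Step 2: 4 records match, summing to 77
Step 3: Original sum: 161
Step 4: Remaining sum = 161 - 77 = 84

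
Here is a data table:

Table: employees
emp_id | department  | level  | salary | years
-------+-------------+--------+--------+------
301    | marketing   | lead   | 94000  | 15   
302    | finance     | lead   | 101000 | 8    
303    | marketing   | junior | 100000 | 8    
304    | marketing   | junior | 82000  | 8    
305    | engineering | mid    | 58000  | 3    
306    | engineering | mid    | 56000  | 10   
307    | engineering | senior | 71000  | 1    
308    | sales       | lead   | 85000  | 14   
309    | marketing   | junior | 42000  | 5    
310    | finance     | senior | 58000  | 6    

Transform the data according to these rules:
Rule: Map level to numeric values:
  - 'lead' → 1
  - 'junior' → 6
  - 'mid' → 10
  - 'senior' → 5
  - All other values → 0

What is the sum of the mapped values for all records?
51

Step 1: Apply mapping to each record
Step 2: Count by status:
  'lead': 3 records × 1 = 3
  'junior': 3 records × 6 = 18
  'mid': 2 records × 10 = 20
  'senior': 2 records × 5 = 10
Step 3: Sum all mapped values = 51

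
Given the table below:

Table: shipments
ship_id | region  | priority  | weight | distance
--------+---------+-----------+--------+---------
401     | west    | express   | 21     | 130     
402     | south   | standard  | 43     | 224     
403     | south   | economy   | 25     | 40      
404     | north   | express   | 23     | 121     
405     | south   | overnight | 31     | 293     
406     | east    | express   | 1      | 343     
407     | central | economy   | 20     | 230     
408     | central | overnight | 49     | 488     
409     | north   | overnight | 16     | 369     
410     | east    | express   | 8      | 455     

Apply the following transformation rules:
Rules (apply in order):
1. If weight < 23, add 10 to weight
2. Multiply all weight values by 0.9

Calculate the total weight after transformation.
258.3

Step 1: Apply Rule 1 - Add 10 to records with weight < 23
  - 5 records affected: 66 + (5 × 10) = 116
  - Unaffected records: 171
  - Sum after Rule 1: 287
Step 2: Apply Rule 2 - Multiply all by 0.9
  - 287 × 0.9 = 258.3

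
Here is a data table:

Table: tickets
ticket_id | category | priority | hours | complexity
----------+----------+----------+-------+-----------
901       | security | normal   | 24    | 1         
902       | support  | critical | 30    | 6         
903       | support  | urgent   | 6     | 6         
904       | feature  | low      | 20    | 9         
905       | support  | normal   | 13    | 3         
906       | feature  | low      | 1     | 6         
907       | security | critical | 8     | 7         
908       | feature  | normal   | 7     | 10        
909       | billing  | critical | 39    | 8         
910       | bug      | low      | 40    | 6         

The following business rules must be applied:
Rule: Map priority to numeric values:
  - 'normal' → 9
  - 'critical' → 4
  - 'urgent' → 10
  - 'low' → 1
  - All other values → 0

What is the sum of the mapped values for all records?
52

Step 1: Apply mapping to each record
Step 2: Count by status:
  'normal': 3 records × 9 = 27
  'critical': 3 records × 4 = 12
  'urgent': 1 records × 10 = 10
  'low': 3 records × 1 = 3
Step 3: Sum all mapped values = 52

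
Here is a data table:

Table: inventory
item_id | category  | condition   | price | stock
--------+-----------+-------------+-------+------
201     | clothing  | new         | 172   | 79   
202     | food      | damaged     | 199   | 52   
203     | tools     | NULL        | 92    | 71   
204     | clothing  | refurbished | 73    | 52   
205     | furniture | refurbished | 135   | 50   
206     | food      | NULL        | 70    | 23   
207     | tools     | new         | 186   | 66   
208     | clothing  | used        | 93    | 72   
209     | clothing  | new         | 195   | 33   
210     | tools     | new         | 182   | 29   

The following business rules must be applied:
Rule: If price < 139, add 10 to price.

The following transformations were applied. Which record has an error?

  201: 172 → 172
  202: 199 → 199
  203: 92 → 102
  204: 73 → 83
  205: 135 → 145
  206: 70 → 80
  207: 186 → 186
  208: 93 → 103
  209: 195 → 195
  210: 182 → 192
Record 210 has an error. The correct transformed value should be 182, not 192.

Step 1: Check each record against the rule
Step 2: Record 210 has price = 182
Step 3: Since 182 >= 139, the bonus should not have been applied
Step 4: Correct value = 182, but claimed value = 192
Conclusion: Record 210 has the error.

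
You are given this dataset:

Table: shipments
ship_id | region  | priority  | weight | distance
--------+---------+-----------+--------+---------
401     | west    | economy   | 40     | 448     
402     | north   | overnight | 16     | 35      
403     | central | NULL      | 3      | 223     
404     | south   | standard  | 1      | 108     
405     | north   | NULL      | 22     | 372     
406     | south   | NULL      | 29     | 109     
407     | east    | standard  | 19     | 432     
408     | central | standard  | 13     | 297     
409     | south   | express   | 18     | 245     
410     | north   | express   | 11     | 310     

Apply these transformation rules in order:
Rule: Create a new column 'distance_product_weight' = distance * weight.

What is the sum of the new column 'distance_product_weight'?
50491

Step 1: For each record, compute distance * weight
Example calculations:
  448 * 40 = 17920
  35 * 16 = 560
  223 * 3 = 669
  ...
Step 2: Sum all derived values
Step 3: Total = 50491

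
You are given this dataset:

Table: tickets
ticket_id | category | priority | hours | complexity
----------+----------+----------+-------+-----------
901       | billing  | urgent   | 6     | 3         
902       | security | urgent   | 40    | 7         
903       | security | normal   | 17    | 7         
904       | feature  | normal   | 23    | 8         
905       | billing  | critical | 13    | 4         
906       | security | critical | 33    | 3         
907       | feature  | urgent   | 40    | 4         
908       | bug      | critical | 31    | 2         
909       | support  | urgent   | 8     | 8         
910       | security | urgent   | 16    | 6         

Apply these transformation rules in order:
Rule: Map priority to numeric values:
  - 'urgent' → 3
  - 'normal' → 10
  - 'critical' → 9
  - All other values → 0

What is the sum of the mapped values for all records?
62

Step 1: Apply mapping to each record
Step 2: Count by status:
  'urgent': 5 records × 3 = 15
  'normal': 2 records × 10 = 20
  'critical': 3 records × 9 = 27
Step 3: Sum all mapped values = 62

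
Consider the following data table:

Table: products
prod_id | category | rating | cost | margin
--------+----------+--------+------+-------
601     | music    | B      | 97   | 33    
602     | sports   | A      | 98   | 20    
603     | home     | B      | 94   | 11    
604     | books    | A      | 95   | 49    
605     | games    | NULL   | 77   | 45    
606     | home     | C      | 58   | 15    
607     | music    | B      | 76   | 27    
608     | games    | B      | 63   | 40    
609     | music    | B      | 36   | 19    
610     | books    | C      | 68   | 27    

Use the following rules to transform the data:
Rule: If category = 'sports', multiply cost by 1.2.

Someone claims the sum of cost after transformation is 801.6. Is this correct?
No, the correct result is 781.6.

Step 1: Calculate the correct sum after transformation
Step 2: Apply multiplier 1.2 to records where category = 'sports'
Step 3: Correct result = 781.6
Step 4: Claimed result = 801.6
Step 5: 781.6 ≠ 801.6
Conclusion: The claimed result is incorrect. The correct answer is 781.6.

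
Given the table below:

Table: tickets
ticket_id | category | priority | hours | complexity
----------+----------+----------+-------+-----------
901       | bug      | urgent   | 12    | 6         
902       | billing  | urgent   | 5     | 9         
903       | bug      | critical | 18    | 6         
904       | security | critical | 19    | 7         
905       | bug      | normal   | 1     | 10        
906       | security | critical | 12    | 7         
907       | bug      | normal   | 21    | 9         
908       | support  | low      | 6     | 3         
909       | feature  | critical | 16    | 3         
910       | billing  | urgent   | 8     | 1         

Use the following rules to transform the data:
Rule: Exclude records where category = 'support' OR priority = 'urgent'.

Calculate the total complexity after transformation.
42

Step 1: Find records where category = 'support' OR priority = 'urgent'
Step 2: 4 records match, summing to 19
Step 3: Original sum: 61
Step 4: Remaining sum = 61 - 19 = 42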